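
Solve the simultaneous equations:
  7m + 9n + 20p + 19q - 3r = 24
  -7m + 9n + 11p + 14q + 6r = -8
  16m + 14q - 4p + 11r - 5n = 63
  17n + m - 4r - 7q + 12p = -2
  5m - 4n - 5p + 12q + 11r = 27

m = 3, n = -3, p = 4, q = -2, r = 4

Row-reduce the augmented matrix:
R1 ← R1 / (7).
R2 ← R2 + 7·R1.
R3 ← R3 − 16·R1.
R4 ← R4 − 1·R1.
R5 ← R5 − 5·R1.
R2 ← R2 / (18).
R1 ← R1 − 9/7·R2.
R3 ← R3 + 179/7·R2.
R4 ← R4 − 110/7·R2.
R5 ← R5 + 73/7·R2.
R3 ← R3 / (-715/126).
R1 ← R1 − 9/14·R3.
R2 ← R2 − 31/18·R3.
R4 ← R4 + 1129/63·R3.
R5 ← R5 + 167/126·R3.
R4 ← R4 / (-66952/715).
R1 ← R1 − 1669/715·R4.
R2 ← R2 − 5098/715·R4.
R3 ← R3 + 2199/715·R4.
R5 ← R5 − 9632/715·R4.
R5 ← R5 / (-10254/8369).
R1 ← R1 + 2189/66952·R5.
R2 ← R2 − 36471/33476·R5.
R3 ← R3 + 93753/66952·R5.
R4 ← R4 − 54371/66952·R5.
Reading off the reduced rows gives m = 3, n = -3, p = 4, q = -2, r = 4.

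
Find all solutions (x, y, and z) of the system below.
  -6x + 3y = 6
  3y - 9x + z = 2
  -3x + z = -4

infinitely many solutions

Row-reduce:
R1 ← R1 / (-6).
R2 ← R2 + 9·R1.
R3 ← R3 + 3·R1.
R2 ← R2 / (-3/2).
R1 ← R1 + 1/2·R2.
R3 ← R3 + 3/2·R2.
Rank is 2 with 3 unknowns, leaving z free.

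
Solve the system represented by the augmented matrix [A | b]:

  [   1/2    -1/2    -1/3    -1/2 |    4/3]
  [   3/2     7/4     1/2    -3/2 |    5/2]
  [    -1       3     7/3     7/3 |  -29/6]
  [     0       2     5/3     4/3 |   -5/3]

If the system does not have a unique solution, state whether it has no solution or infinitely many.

Row-reduce:
R1 ← R1 / (1/2).
R2 ← R2 − 3/2·R1.
R3 ← R3 + 1·R1.
R2 ← R2 / (13/4).
R1 ← R1 + 1·R2.
R3 ← R3 − 2·R2.
R4 ← R4 − 2·R2.
R3 ← R3 / (29/39).
R1 ← R1 + 8/39·R3.
R2 ← R2 − 6/13·R3.
R4 ← R4 − 29/39·R3.
Row 4 reduces to 0 = 1/2, a contradiction. The system is inconsistent.

no solution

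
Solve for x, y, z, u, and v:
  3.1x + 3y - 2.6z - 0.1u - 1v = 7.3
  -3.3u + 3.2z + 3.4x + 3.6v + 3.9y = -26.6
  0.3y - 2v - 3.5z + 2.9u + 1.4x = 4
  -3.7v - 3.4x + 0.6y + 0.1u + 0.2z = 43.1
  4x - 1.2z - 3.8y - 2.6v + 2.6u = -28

Row-reduce the augmented matrix:
R1 ← R1 / (31/10).
R2 ← R2 − 17/5·R1.
R3 ← R3 − 7/5·R1.
R4 ← R4 + 17/5·R1.
R5 ← R5 − 4·R1.
R2 ← R2 / (189/310).
R1 ← R1 − 30/31·R2.
R3 ← R3 + 327/310·R2.
R4 ← R4 − 603/155·R2.
R5 ← R5 + 1189/155·R2.
R3 ← R3 / (733/90).
R1 ← R1 + 94/9·R3.
R2 ← R2 − 268/27·R3.
R4 ← R4 + 619/15·R3.
R5 ← R5 − 2114/27·R3.
R4 ← R4 / (374691/51310).
R1 ← R1 − 8877/5131·R4.
R2 ← R2 + 4607/2199·R4.
R3 ← R3 + 1622/5131·R4.
R5 ← R5 + 974438/76965·R4.
R5 ← R5 / (-44644147/5620365).
R1 ← R1 − 124681/124897·R5.
R2 ← R2 + 815449/1124073·R5.
R3 ← R3 − 279290/374691·R5.
R4 ← R4 + 73787/374691·R5.
Reading off the reduced rows gives x = -6, y = 3, z = -4, u = -5, v = -6.

x = -6, y = 3, z = -4, u = -5, v = -6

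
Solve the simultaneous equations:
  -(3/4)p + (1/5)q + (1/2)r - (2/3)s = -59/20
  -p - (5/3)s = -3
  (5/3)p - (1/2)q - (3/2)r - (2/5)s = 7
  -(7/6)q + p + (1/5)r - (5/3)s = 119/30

p = 3, q = -1, r = -1, s = 0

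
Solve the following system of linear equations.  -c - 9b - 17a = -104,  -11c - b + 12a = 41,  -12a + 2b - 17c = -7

Row-reduce the augmented matrix:
R1 ← R1 / (-17).
R2 ← R2 − 12·R1.
R3 ← R3 + 12·R1.
R2 ← R2 / (-125/17).
R1 ← R1 − 9/17·R2.
R3 ← R3 − 142/17·R2.
R3 ← R3 / (-3699/125).
R1 ← R1 + 98/125·R3.
R2 ← R2 − 199/125·R3.
Reading off the reduced rows gives a = 3, b = 6, c = -1.

a = 3, b = 6, c = -1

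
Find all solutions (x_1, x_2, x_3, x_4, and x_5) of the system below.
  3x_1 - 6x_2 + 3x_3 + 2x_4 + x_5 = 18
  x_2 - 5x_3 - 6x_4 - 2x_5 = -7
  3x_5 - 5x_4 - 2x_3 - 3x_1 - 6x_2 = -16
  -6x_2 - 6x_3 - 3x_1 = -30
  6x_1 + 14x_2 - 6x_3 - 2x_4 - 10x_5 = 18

Row-reduce:
R1 ← R1 / (3).
R3 ← R3 + 3·R1.
R4 ← R4 + 3·R1.
R5 ← R5 − 6·R1.
R1 ← R1 + 2·R2.
R3 ← R3 + 12·R2.
R4 ← R4 + 12·R2.
R5 ← R5 − 26·R2.
R3 ← R3 / (-59).
R1 ← R1 + 9·R3.
R2 ← R2 + 5·R3.
R4 ← R4 + 63·R3.
R5 ← R5 − 118·R3.
R4 ← R4 / (595/59).
R1 ← R1 − 19/177·R4.
R2 ← R2 − 21/59·R4.
R3 ← R3 − 75/59·R4.
Rank is 4 with 5 unknowns, leaving x_5 free.

infinitely many solutions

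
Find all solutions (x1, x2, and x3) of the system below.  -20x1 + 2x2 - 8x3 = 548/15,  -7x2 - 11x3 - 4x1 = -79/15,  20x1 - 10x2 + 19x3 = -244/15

x1 = -5/2, x2 = -1/3, x3 = 8/5

Row-reduce the augmented matrix:
R1 ← R1 / (-20).
R2 ← R2 + 4·R1.
R3 ← R3 − 20·R1.
R2 ← R2 / (-37/5).
R1 ← R1 + 1/10·R2.
R3 ← R3 + 8·R2.
R3 ← R3 / (783/37).
R1 ← R1 − 39/74·R3.
R2 ← R2 − 47/37·R3.
Reading off the reduced rows gives x1 = -5/2, x2 = -1/3, x3 = 8/5.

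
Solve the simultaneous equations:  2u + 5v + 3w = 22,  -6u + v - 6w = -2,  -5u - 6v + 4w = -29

Row-reduce the augmented matrix:
R1 ← R1 / (2).
R2 ← R2 + 6·R1.
R3 ← R3 + 5·R1.
R2 ← R2 / (16).
R1 ← R1 − 5/2·R2.
R3 ← R3 − 13/2·R2.
R3 ← R3 / (329/32).
R1 ← R1 − 33/32·R3.
R2 ← R2 − 3/16·R3.
Reading off the reduced rows gives u = 1, v = 4, w = 0.

u = 1, v = 4, w = 0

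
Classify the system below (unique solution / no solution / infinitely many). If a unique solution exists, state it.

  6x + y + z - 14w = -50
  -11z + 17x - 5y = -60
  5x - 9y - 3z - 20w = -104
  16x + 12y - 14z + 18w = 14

x = 0, y = 1, z = 5, w = 4

Row-reduce the augmented matrix:
R1 ← R1 / (6).
R2 ← R2 − 17·R1.
R3 ← R3 − 5·R1.
R4 ← R4 − 16·R1.
R2 ← R2 / (-47/6).
R1 ← R1 − 1/6·R2.
R3 ← R3 + 59/6·R2.
R4 ← R4 − 28/3·R2.
R3 ← R3 / (636/47).
R1 ← R1 + 6/47·R3.
R2 ← R2 − 83/47·R3.
R4 ← R4 + 1558/47·R3.
R4 ← R4 / (-6328/159).
R1 ← R1 + 108/53·R4.
R2 ← R2 − 401/159·R4.
R3 ← R3 + 683/159·R4.
Reading off the reduced rows gives x = 0, y = 1, z = 5, w = 4.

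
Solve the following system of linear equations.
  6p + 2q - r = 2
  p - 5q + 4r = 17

infinitely many solutions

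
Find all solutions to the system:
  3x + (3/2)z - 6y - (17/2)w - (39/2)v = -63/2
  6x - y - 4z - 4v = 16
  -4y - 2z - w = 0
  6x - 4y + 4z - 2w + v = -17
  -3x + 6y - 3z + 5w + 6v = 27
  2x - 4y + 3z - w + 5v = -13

Row-reduce:
R1 ← R1 / (3).
R2 ← R2 − 6·R1.
R4 ← R4 − 6·R1.
R5 ← R5 + 3·R1.
R6 ← R6 − 2·R1.
R2 ← R2 / (11).
R1 ← R1 + 2·R2.
R3 ← R3 + 4·R2.
R4 ← R4 − 8·R2.
R3 ← R3 / (-50/11).
R1 ← R1 + 17/22·R3.
R2 ← R2 + 7/11·R3.
R4 ← R4 − 67/11·R3.
R5 ← R5 + 3/2·R3.
R6 ← R6 − 2·R3.
R4 ← R4 / (479/50).
R1 ← R1 + 187/300·R4.
R2 ← R2 − 41/50·R4.
R3 ← R3 + 57/50·R4.
R5 ← R5 + 521/100·R4.
R6 ← R6 − 521/75·R4.
R5 ← R5 / (-493/958).
R1 ← R1 + 701/2874·R5.
R2 ← R2 + 625/479·R5.
R3 ← R3 − 460/479·R5.
R4 ← R4 − 1580/479·R5.
R6 ← R6 − 986/1437·R5.
Row 6 reduces to 0 = 2, a contradiction. The system is inconsistent.

no solution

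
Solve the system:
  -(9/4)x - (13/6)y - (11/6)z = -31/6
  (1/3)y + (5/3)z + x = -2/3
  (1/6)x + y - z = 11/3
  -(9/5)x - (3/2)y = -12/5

no solution

Row-reduce:
R1 ← R1 / (-9/4).
R2 ← R2 − 1·R1.
R3 ← R3 − 1/6·R1.
R4 ← R4 + 9/5·R1.
R2 ← R2 / (-17/27).
R1 ← R1 − 26/27·R2.
R3 ← R3 − 68/81·R2.
R4 ← R4 − 7/30·R2.
Swap R3 and R4.
R3 ← R3 / (303/170).
R1 ← R1 − 36/17·R3.
R2 ← R2 + 23/17·R3.
Row 4 reduces to 0 = -2/3, a contradiction. The system is inconsistent.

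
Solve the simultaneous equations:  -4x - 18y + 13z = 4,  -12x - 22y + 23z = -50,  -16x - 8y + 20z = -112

Row-reduce:
R1 ← R1 / (-4).
R2 ← R2 + 12·R1.
R3 ← R3 + 16·R1.
R2 ← R2 / (32).
R1 ← R1 − 9/2·R2.
R3 ← R3 − 64·R2.
Row 3 reduces to 0 = -4, a contradiction. The system is inconsistent.

no solution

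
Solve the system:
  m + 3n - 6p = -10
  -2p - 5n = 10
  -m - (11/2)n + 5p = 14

Row-reduce:
R3 ← R3 + 1·R1.
R2 ← R2 / (-5).
R1 ← R1 − 3·R2.
R3 ← R3 + 5/2·R2.
Row 3 reduces to 0 = -1, a contradiction. The system is inconsistent.

no solution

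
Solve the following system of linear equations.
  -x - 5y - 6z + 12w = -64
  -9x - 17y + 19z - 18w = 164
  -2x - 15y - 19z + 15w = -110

infinitely many solutions

Row-reduce:
R1 ← R1 / (-1).
R2 ← R2 + 9·R1.
R3 ← R3 + 2·R1.
R2 ← R2 / (28).
R1 ← R1 − 5·R2.
R3 ← R3 + 5·R2.
R3 ← R3 / (169/28).
R1 ← R1 + 197/28·R3.
R2 ← R2 − 73/28·R3.
Rank is 3 with 4 unknowns, leaving w free.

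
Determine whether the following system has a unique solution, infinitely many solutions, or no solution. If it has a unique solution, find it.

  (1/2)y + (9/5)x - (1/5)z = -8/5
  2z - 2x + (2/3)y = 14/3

infinitely many solutions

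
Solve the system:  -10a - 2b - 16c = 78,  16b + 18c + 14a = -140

infinitely many solutions

Row-reduce:
R1 ← R1 / (-10).
R2 ← R2 − 14·R1.
R2 ← R2 / (66/5).
R1 ← R1 − 1/5·R2.
Rank is 2 with 3 unknowns, leaving c free.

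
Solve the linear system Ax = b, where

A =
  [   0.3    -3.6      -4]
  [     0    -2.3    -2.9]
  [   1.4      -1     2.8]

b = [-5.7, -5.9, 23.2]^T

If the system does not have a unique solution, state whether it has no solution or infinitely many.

x_1 = 1, x_2 = -5, x_3 = 6

Row-reduce the augmented matrix:
R1 ← R1 / (3/10).
R3 ← R3 − 7/5·R1.
R2 ← R2 / (-23/10).
R1 ← R1 + 12·R2.
R3 ← R3 − 79/5·R2.
R3 ← R3 / (533/345).
R1 ← R1 − 124/69·R3.
R2 ← R2 − 29/23·R3.
Reading off the reduced rows gives x_1 = 1, x_2 = -5, x_3 = 6.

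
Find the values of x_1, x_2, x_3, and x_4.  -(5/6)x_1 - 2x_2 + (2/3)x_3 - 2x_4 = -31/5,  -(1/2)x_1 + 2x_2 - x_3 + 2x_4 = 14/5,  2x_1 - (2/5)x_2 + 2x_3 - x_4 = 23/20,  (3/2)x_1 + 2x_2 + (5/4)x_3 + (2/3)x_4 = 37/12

Row-reduce the augmented matrix:
R1 ← R1 / (-5/6).
R2 ← R2 + 1/2·R1.
R3 ← R3 − 2·R1.
R4 ← R4 − 3/2·R1.
R2 ← R2 / (16/5).
R1 ← R1 − 12/5·R2.
R3 ← R3 + 26/5·R2.
R4 ← R4 + 8/5·R2.
R3 ← R3 / (53/40).
R1 ← R1 − 1/4·R3.
R2 ← R2 + 7/16·R3.
R4 ← R4 − 7/4·R3.
R4 ← R4 / (-86/159).
R1 ← R1 − 6/53·R4.
R2 ← R2 − 85/106·R4.
R3 ← R3 + 24/53·R4.
Reading off the reduced rows gives x_1 = 3, x_2 = 0, x_3 = -9/5, x_4 = 5/4.

x_1 = 3, x_2 = 0, x_3 = -9/5, x_4 = 5/4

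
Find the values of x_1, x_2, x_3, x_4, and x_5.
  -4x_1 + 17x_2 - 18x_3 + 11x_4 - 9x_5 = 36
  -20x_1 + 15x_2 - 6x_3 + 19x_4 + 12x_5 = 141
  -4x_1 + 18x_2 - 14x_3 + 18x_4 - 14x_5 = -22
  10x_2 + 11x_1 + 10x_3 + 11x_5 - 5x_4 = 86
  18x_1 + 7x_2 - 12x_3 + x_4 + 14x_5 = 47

x_1 = -4, x_2 = 6, x_3 = -1, x_4 = -5, x_5 = 5

Row-reduce the augmented matrix:
R1 ← R1 / (-4).
R2 ← R2 + 20·R1.
R3 ← R3 + 4·R1.
R4 ← R4 − 11·R1.
R5 ← R5 − 18·R1.
R2 ← R2 / (-70).
R1 ← R1 + 17/4·R2.
R3 ← R3 − 1·R2.
R4 ← R4 − 227/4·R2.
R5 ← R5 − 167/2·R2.
R3 ← R3 / (26/5).
R1 ← R1 + 3/5·R3.
R2 ← R2 + 6/5·R3.
R4 ← R4 − 143/5·R3.
R5 ← R5 − 36/5·R3.
R4 ← R4 / (-1109/28).
R1 ← R1 − 67/364·R4.
R2 ← R2 − 183/91·R4.
R3 ← R3 − 227/182·R4.
R5 ← R5 + 37/26·R4.
R5 ← R5 / (653018/14417).
R1 ← R1 + 41401/28834·R5.
R2 ← R2 − 29895/28834·R5.
R3 ← R3 − 13584/14417·R5.
R4 ← R4 + 3107/2218·R5.
Reading off the reduced rows gives x_1 = -4, x_2 = 6, x_3 = -1, x_4 = -5, x_5 = 5.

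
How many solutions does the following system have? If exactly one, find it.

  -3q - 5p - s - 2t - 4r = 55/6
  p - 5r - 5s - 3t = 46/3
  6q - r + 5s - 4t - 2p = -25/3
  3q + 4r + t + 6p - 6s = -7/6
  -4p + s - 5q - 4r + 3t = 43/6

p = 1/2, q = -1, r = -5/3, s = -1, t = -1/2

Row-reduce the augmented matrix:
R1 ← R1 / (-5).
R2 ← R2 − 1·R1.
R3 ← R3 + 2·R1.
R4 ← R4 − 6·R1.
R5 ← R5 + 4·R1.
R2 ← R2 / (-3/5).
R1 ← R1 − 3/5·R2.
R3 ← R3 − 36/5·R2.
R4 ← R4 + 3/5·R2.
R5 ← R5 + 13/5·R2.
R3 ← R3 / (-69).
R1 ← R1 + 5·R3.
R2 ← R2 − 29/3·R3.
R4 ← R4 − 5·R3.
R5 ← R5 − 73/3·R3.
R4 ← R4 / (-141/23).
R1 ← R1 + 20/23·R4.
R2 ← R2 − 47/69·R4.
R3 ← R3 − 19/23·R4.
R5 ← R5 − 292/69·R4.
R5 ← R5 / (3802/1269).
R1 ← R1 − 151/423·R5.
R2 ← R2 + 17/27·R5.
R3 ← R3 − 202/423·R5.
R4 ← R4 − 82/423·R5.
Reading off the reduced rows gives p = 1/2, q = -1, r = -5/3, s = -1, t = -1/2.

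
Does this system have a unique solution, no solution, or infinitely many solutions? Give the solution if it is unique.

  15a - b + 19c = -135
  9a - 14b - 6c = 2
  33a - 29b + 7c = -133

no solution

Row-reduce:
R1 ← R1 / (15).
R2 ← R2 − 9·R1.
R3 ← R3 − 33·R1.
R2 ← R2 / (-67/5).
R1 ← R1 + 1/15·R2.
R3 ← R3 + 134/5·R2.
Row 3 reduces to 0 = -2, a contradiction. The system is inconsistent.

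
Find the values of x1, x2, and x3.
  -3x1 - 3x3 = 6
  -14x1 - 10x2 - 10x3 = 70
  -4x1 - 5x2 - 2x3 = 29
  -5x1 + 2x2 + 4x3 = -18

x1 = 0, x2 = -5, x3 = -2

Row-reduce the augmented matrix:
R1 ← R1 / (-3).
R2 ← R2 + 14·R1.
R3 ← R3 + 4·R1.
R4 ← R4 + 5·R1.
R2 ← R2 / (-10).
R3 ← R3 + 5·R2.
R4 ← R4 − 2·R2.
Swap R3 and R4.
R3 ← R3 / (49/5).
R1 ← R1 − 1·R3.
R2 ← R2 + 2/5·R3.
R4 reduces to 0 = 0, so the extra equation is consistent.
Reading off the reduced rows gives x1 = 0, x2 = -5, x3 = -2.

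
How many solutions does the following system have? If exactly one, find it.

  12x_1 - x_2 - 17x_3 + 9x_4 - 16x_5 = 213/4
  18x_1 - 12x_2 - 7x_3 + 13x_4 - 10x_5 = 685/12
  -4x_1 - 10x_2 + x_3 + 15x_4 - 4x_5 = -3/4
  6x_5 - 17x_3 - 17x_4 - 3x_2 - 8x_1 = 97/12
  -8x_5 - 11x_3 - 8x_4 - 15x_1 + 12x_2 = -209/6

Row-reduce the augmented matrix:
R1 ← R1 / (12).
R2 ← R2 − 18·R1.
R3 ← R3 + 4·R1.
R4 ← R4 + 8·R1.
R5 ← R5 + 15·R1.
R2 ← R2 / (-21/2).
R1 ← R1 + 1/12·R2.
R3 ← R3 + 31/3·R2.
R4 ← R4 + 11/3·R2.
R5 ← R5 − 43/4·R2.
R3 ← R3 / (-1441/63).
R1 ← R1 + 197/126·R3.
R2 ← R2 + 37/21·R3.
R4 ← R4 + 2192/63·R3.
R5 ← R5 + 559/42·R3.
R4 ← R4 / (-56134/1441).
R1 ← R1 + 735/1441·R4.
R2 ← R2 + 1984/1441·R4.
R3 ← R3 + 1165/1441·R4.
R5 ← R5 + 11560/1441·R4.
R5 ← R5 / (-9065/1651).
R1 ← R1 + 330/1651·R5.
R2 ← R2 + 756/1651·R5.
R3 ← R3 − 791/1651·R5.
R4 ← R4 + 1085/1651·R5.
Reading off the reduced rows gives x_1 = 5/2, x_2 = 1/2, x_3 = -8/3, x_4 = 7/4, x_5 = 7/3.

x_1 = 5/2, x_2 = 1/2, x_3 = -8/3, x_4 = 7/4, x_5 = 7/3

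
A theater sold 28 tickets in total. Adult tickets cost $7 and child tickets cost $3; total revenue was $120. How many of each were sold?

adult tickets: 9, child tickets: 19

Let a = adult tickets, c = child tickets.
  a + c = 28
  7a + 3c = 120
From equation 1: a = 28 − c.
Substitute into equation 2 and solve: c = 19.
Then a = 9.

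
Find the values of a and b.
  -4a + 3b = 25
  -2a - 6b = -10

a = -4, b = 3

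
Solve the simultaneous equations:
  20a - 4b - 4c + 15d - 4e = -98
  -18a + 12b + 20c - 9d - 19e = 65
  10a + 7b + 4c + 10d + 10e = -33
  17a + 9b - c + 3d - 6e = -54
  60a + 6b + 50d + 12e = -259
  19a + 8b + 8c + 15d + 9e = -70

Row-reduce:
R1 ← R1 / (20).
R2 ← R2 + 18·R1.
R3 ← R3 − 10·R1.
R4 ← R4 − 17·R1.
R5 ← R5 − 60·R1.
R6 ← R6 − 19·R1.
R2 ← R2 / (42/5).
R1 ← R1 + 1/5·R2.
R3 ← R3 − 9·R2.
R4 ← R4 − 62/5·R2.
R5 ← R5 − 18·R2.
R6 ← R6 − 59/5·R2.
R3 ← R3 / (-81/7).
R1 ← R1 − 4/21·R3.
R2 ← R2 − 41/21·R3.
R4 ← R4 + 458/21·R3.
R5 ← R5 + 162/7·R3.
R6 ← R6 + 236/21·R3.
R4 ← R4 / (-11681/972).
R1 ← R1 − 199/243·R4.
R2 ← R2 − 35/243·R4.
R3 ← R3 − 65/324·R4.
R6 ← R6 + 806/243·R4.
Swap R5 and R6.
R5 ← R5 / (460815/23362).
R1 ← R1 + 63007/23362·R5.
R2 ← R2 − 34697/11681·R5.
R3 ← R3 + 87737/23362·R5.
R4 ← R4 − 36444/11681·R5.
Row 6 reduces to 0 = 3, a contradiction. The system is inconsistent.

no solution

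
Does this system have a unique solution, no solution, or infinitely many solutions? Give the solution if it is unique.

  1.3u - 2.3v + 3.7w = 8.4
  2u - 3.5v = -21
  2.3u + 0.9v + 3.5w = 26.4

Row-reduce the augmented matrix:
R1 ← R1 / (13/10).
R2 ← R2 − 2·R1.
R3 ← R3 − 23/10·R1.
R2 ← R2 / (1/26).
R1 ← R1 + 23/13·R2.
R3 ← R3 − 323/65·R2.
R3 ← R3 / (3662/5).
R1 ← R1 + 259·R3.
R2 ← R2 + 148·R3.
Reading off the reduced rows gives u = 0, v = 6, w = 6.

u = 0, v = 6, w = 6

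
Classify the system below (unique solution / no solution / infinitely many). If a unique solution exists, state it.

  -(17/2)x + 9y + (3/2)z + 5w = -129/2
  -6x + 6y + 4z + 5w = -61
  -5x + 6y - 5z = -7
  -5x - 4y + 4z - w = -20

infinitely many solutions

Row-reduce:
R1 ← R1 / (-17/2).
R2 ← R2 + 6·R1.
R3 ← R3 + 5·R1.
R4 ← R4 + 5·R1.
R2 ← R2 / (-6/17).
R1 ← R1 + 18/17·R2.
R3 ← R3 − 12/17·R2.
R4 ← R4 + 158/17·R2.
Swap R3 and R4.
R3 ← R3 / (-223/3).
R1 ← R1 + 9·R3.
R2 ← R2 + 25/3·R3.
Rank is 3 with 4 unknowns, leaving w free.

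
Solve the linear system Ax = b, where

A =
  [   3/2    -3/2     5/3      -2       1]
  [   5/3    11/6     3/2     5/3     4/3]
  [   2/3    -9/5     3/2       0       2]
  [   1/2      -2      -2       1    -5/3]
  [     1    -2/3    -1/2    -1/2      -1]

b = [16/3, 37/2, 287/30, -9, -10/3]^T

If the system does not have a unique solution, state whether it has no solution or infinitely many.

x_1 = 4, x_2 = 2, x_3 = -1, x_4 = 1, x_5 = 6

Row-reduce the augmented matrix:
R1 ← R1 / (3/2).
R2 ← R2 − 5/3·R1.
R3 ← R3 − 2/3·R1.
R4 ← R4 − 1/2·R1.
R5 ← R5 − 1·R1.
R2 ← R2 / (7/2).
R1 ← R1 + 1·R2.
R3 ← R3 + 17/15·R2.
R4 ← R4 + 3/2·R2.
R5 ← R5 − 1/3·R2.
R3 ← R3 / (3659/5670).
R1 ← R1 − 191/189·R3.
R2 ← R2 + 19/189·R3.
R4 ← R4 + 341/126·R3.
R5 ← R5 + 1789/1134·R3.
R4 ← R4 / (45160/3659).
R1 ← R1 + 13122/3659·R4.
R2 ← R2 − 5290/3659·R4.
R3 ← R3 − 12180/3659·R4.
R5 ← R5 − 125455/21954·R4.
R5 ← R5 / (1025/81288).
R1 ← R1 + 4389/11290·R5.
R2 ← R2 + 1757/6774·R5.
R3 ← R3 − 1349/1129·R5.
R4 ← R4 − 27007/67740·R5.
Reading off the reduced rows gives x_1 = 4, x_2 = 2, x_3 = -1, x_4 = 1, x_5 = 6.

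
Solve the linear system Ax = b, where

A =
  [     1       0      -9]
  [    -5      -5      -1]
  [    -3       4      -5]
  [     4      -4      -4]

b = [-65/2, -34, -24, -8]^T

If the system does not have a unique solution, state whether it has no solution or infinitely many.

no solution

Row-reduce:
R2 ← R2 + 5·R1.
R3 ← R3 + 3·R1.
R4 ← R4 − 4·R1.
R2 ← R2 / (-5).
R3 ← R3 − 4·R2.
R4 ← R4 + 4·R2.
R3 ← R3 / (-344/5).
R1 ← R1 + 9·R3.
R2 ← R2 − 46/5·R3.
R4 ← R4 − 344/5·R3.
Row 4 reduces to 0 = 1/2, a contradiction. The system is inconsistent.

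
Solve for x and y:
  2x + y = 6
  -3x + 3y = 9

From equation 1: y = 6 − 2·x.
Substitute into equation 2 and solve: x = 1.
Then y = 4.

x = 1, y = 4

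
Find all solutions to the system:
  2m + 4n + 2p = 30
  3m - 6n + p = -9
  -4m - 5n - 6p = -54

m = 4, n = 4, p = 3

Row-reduce the augmented matrix:
R1 ← R1 / (2).
R2 ← R2 − 3·R1.
R3 ← R3 + 4·R1.
R2 ← R2 / (-12).
R1 ← R1 − 2·R2.
R3 ← R3 − 3·R2.
R3 ← R3 / (-5/2).
R1 ← R1 − 2/3·R3.
R2 ← R2 − 1/6·R3.
Reading off the reduced rows gives m = 4, n = 4, p = 3.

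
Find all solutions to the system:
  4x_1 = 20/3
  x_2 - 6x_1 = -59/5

x_1 = 5/3, x_2 = -9/5

Row-reduce the augmented matrix:
R1 ← R1 / (4).
R2 ← R2 + 6·R1.
Reading off the reduced rows gives x_1 = 5/3, x_2 = -9/5.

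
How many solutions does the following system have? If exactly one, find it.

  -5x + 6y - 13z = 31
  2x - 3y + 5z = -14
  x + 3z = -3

Row-reduce:
R1 ← R1 / (-5).
R2 ← R2 − 2·R1.
R3 ← R3 − 1·R1.
R2 ← R2 / (-3/5).
R1 ← R1 + 6/5·R2.
R3 ← R3 − 6/5·R2.
Rank is 2 with 3 unknowns, leaving z free.

infinitely many solutions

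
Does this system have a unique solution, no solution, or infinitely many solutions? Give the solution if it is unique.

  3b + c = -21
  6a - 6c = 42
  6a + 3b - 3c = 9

a = 1, b = -5, c = -6

Row-reduce the augmented matrix:
Swap R1 and R2.
R1 ← R1 / (6).
R3 ← R3 − 6·R1.
R2 ← R2 / (3).
R3 ← R3 − 3·R2.
R3 ← R3 / (2).
R1 ← R1 + 1·R3.
R2 ← R2 − 1/3·R3.
Reading off the reduced rows gives a = 1, b = -5, c = -6.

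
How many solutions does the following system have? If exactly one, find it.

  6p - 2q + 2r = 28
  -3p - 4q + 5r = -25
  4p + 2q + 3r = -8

p = 5, q = -5, r = -6

Row-reduce the augmented matrix:
R1 ← R1 / (6).
R2 ← R2 + 3·R1.
R3 ← R3 − 4·R1.
R2 ← R2 / (-5).
R1 ← R1 + 1/3·R2.
R3 ← R3 − 10/3·R2.
R3 ← R3 / (17/3).
R1 ← R1 + 1/15·R3.
R2 ← R2 + 6/5·R3.
Reading off the reduced rows gives p = 5, q = -5, r = -6.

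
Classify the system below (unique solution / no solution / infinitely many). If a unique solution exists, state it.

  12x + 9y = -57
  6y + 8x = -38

infinitely many solutions

Row-reduce:
R1 ← R1 / (12).
R2 ← R2 − 8·R1.
Rank is 1 with 2 unknowns, leaving y free.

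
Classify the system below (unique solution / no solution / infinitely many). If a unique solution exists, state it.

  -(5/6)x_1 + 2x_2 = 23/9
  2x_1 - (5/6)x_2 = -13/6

x_1 = -2/3, x_2 = 1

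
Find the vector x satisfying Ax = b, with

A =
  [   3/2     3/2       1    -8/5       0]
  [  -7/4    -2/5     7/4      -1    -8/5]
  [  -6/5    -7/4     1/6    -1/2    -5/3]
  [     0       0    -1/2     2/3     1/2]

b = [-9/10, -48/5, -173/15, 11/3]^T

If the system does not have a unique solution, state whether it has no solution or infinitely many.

infinitely many solutions

Row-reduce:
R1 ← R1 / (3/2).
R2 ← R2 + 7/4·R1.
R3 ← R3 + 6/5·R1.
R2 ← R2 / (27/20).
R1 ← R1 − 1·R2.
R3 ← R3 + 11/20·R2.
R3 ← R3 / (3491/1620).
R1 ← R1 + 121/81·R3.
R2 ← R2 − 175/81·R3.
R4 ← R4 + 1/2·R3.
R4 ← R4 / (-907/52365).
R1 ← R1 + 10334/10473·R4.
R2 ← R2 − 8714/10473·R4.
R3 ← R3 + 23878/17455·R4.
Rank is 4 with 5 unknowns, leaving x_5 free.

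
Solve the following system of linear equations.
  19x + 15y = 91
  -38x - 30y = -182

Row-reduce:
R1 ← R1 / (19).
R2 ← R2 + 38·R1.
Rank is 1 with 2 unknowns, leaving y free.

infinitely many solutions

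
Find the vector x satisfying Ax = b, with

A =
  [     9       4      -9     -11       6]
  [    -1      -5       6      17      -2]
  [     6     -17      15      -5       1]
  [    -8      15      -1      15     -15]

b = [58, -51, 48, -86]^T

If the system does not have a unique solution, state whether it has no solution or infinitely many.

infinitely many solutions

Row-reduce:
R1 ← R1 / (9).
R2 ← R2 + 1·R1.
R3 ← R3 − 6·R1.
R4 ← R4 + 8·R1.
R2 ← R2 / (-41/9).
R1 ← R1 − 4/9·R2.
R3 ← R3 + 59/3·R2.
R4 ← R4 − 167/9·R2.
R3 ← R3 / (-24/41).
R1 ← R1 + 21/41·R3.
R2 ← R2 + 45/41·R3.
R4 ← R4 − 466/41·R3.
R4 ← R4 / (-4831/4).
R1 ← R1 − 463/8·R4.
R2 ← R2 − 959/8·R4.
R3 ← R3 − 899/8·R4.
Rank is 4 with 5 unknowns, leaving x_5 free.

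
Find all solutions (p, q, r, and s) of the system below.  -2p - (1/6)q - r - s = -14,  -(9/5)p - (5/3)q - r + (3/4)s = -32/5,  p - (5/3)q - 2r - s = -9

infinitely many solutions

Row-reduce:
R1 ← R1 / (-2).
R2 ← R2 + 9/5·R1.
R3 ← R3 − 1·R1.
R2 ← R2 / (-91/60).
R1 ← R1 − 1/12·R2.
R3 ← R3 + 7/4·R2.
R3 ← R3 / (-31/13).
R1 ← R1 − 45/91·R3.
R2 ← R2 − 6/91·R3.
Rank is 3 with 4 unknowns, leaving s free.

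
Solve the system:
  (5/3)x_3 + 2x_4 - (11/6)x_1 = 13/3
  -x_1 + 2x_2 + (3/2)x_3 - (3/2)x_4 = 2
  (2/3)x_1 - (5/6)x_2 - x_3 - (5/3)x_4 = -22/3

Row-reduce:
R1 ← R1 / (-11/6).
R2 ← R2 + 1·R1.
R3 ← R3 − 2/3·R1.
R2 ← R2 / (2).
R3 ← R3 + 5/6·R2.
R3 ← R3 / (-13/88).
R1 ← R1 + 10/11·R3.
R2 ← R2 − 13/44·R3.
Rank is 3 with 4 unknowns, leaving x_4 free.

infinitely many solutions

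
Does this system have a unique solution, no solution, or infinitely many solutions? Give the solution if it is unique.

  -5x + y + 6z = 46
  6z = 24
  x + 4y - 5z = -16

x = -4, y = 2, z = 4

Row-reduce the augmented matrix:
R1 ← R1 / (-5).
R3 ← R3 − 1·R1.
Swap R2 and R3.
R2 ← R2 / (21/5).
R1 ← R1 + 1/5·R2.
R3 ← R3 / (6).
R1 ← R1 + 29/21·R3.
R2 ← R2 + 19/21·R3.
Reading off the reduced rows gives x = -4, y = 2, z = 4.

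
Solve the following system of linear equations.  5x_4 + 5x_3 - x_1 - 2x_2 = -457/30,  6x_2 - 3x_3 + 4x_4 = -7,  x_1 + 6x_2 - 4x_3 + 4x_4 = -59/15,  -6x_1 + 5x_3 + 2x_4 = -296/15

Row-reduce the augmented matrix:
R1 ← R1 / (-1).
R3 ← R3 − 1·R1.
R4 ← R4 + 6·R1.
R2 ← R2 / (6).
R1 ← R1 − 2·R2.
R3 ← R3 − 4·R2.
R4 ← R4 − 12·R2.
R3 ← R3 / (3).
R1 ← R1 + 4·R3.
R2 ← R2 + 1/2·R3.
R4 ← R4 + 19·R3.
R4 ← R4 / (37/9).
R1 ← R1 − 19/9·R4.
R2 ← R2 − 31/18·R4.
R3 ← R3 − 19/9·R4.
Reading off the reduced rows gives x_1 = 7/5, x_2 = -1, x_3 = -5/3, x_4 = -3/2.

x_1 = 7/5, x_2 = -1, x_3 = -5/3, x_4 = -3/2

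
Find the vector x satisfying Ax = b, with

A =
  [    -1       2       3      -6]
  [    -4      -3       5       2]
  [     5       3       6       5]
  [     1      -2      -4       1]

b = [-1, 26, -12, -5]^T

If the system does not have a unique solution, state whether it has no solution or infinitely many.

x_1 = -4, x_2 = -1, x_3 = 1, x_4 = 1

Row-reduce the augmented matrix:
R1 ← R1 / (-1).
R2 ← R2 + 4·R1.
R3 ← R3 − 5·R1.
R4 ← R4 − 1·R1.
R2 ← R2 / (-11).
R1 ← R1 + 2·R2.
R3 ← R3 − 13·R2.
R3 ← R3 / (140/11).
R1 ← R1 + 19/11·R3.
R2 ← R2 − 7/11·R3.
R4 ← R4 + 1·R3.
R4 ← R4 / (-91/20).
R1 ← R1 − 41/20·R4.
R2 ← R2 + 53/20·R4.
R3 ← R3 − 9/20·R4.
Reading off the reduced rows gives x_1 = -4, x_2 = -1, x_3 = 1, x_4 = 1.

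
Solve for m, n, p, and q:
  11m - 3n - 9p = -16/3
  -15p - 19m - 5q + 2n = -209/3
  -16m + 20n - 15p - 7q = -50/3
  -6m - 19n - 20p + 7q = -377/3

m = 7/3, n = 7/3, p = 8/3, q = -2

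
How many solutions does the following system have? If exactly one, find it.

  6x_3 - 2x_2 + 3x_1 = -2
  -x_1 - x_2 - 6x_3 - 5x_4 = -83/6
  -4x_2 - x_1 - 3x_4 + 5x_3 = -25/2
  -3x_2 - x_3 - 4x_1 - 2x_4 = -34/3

Row-reduce the augmented matrix:
R1 ← R1 / (3).
R2 ← R2 + 1·R1.
R3 ← R3 + 1·R1.
R4 ← R4 + 4·R1.
R2 ← R2 / (-5/3).
R1 ← R1 + 2/3·R2.
R3 ← R3 + 14/3·R2.
R4 ← R4 + 17/3·R2.
R3 ← R3 / (91/5).
R1 ← R1 − 18/5·R3.
R2 ← R2 − 12/5·R3.
R4 ← R4 − 103/5·R3.
R4 ← R4 / (232/91).
R1 ← R1 + 16/91·R4.
R2 ← R2 − 141/91·R4.
R3 ← R3 − 55/91·R4.
Reading off the reduced rows gives x_1 = 0, x_2 = 5/2, x_3 = 1/2, x_4 = 5/3.

x_1 = 0, x_2 = 5/2, x_3 = 1/2, x_4 = 5/3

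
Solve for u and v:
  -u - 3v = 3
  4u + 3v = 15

u = 6, v = -3

Row-reduce the augmented matrix:
R1 ← R1 / (-1).
R2 ← R2 − 4·R1.
R2 ← R2 / (-9).
R1 ← R1 − 3·R2.
Reading off the reduced rows gives u = 6, v = -3.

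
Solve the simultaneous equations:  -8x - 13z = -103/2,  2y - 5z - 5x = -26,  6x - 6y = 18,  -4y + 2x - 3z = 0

no solution

Row-reduce:
R1 ← R1 / (-8).
R2 ← R2 + 5·R1.
R3 ← R3 − 6·R1.
R4 ← R4 − 2·R1.
R2 ← R2 / (2).
R3 ← R3 + 6·R2.
R4 ← R4 + 4·R2.
R3 ← R3 / (-3/8).
R1 ← R1 − 13/8·R3.
R2 ← R2 − 25/16·R3.
Row 4 reduces to 0 = -1/2, a contradiction. The system is inconsistent.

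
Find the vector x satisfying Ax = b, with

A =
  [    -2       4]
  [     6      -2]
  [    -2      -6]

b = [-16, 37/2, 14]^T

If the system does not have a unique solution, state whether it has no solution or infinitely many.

no solution

Row-reduce:
R1 ← R1 / (-2).
R2 ← R2 − 6·R1.
R3 ← R3 + 2·R1.
R2 ← R2 / (10).
R1 ← R1 + 2·R2.
R3 ← R3 + 10·R2.
Row 3 reduces to 0 = 1/2, a contradiction. The system is inconsistent.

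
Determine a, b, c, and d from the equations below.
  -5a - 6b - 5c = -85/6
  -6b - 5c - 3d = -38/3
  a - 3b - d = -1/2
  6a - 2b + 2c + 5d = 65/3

a = 3/2, b = 0, c = 4/3, d = 2

Row-reduce the augmented matrix:
R1 ← R1 / (-5).
R3 ← R3 − 1·R1.
R4 ← R4 − 6·R1.
R2 ← R2 / (-6).
R1 ← R1 − 6/5·R2.
R3 ← R3 + 21/5·R2.
R4 ← R4 + 46/5·R2.
R3 ← R3 / (5/2).
R2 ← R2 − 5/6·R3.
R4 ← R4 − 11/3·R3.
R4 ← R4 / (599/75).
R1 ← R1 + 3/5·R4.
R2 ← R2 − 2/15·R4.
R3 ← R3 − 11/25·R4.
Reading off the reduced rows gives a = 3/2, b = 0, c = 4/3, d = 2.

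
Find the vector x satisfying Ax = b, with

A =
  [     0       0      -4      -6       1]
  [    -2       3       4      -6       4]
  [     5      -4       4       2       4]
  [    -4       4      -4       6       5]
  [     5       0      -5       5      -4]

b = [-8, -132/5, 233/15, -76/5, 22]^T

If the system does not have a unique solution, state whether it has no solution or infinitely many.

x_1 = 5/3, x_2 = -14/5, x_3 = -1/3, x_4 = 4/3, x_5 = -4/3

Row-reduce the augmented matrix:
Swap R1 and R2.
R1 ← R1 / (-2).
R3 ← R3 − 5·R1.
R4 ← R4 + 4·R1.
R5 ← R5 − 5·R1.
Swap R2 and R3.
R2 ← R2 / (7/2).
R1 ← R1 + 3/2·R2.
R4 ← R4 + 2·R2.
R5 ← R5 − 15/2·R2.
R3 ← R3 / (-4).
R1 ← R1 − 4·R3.
R2 ← R2 − 4·R3.
R4 ← R4 + 4·R3.
R5 ← R5 + 25·R3.
R4 ← R4 / (116/7).
R1 ← R1 + 60/7·R4.
R2 ← R2 + 68/7·R4.
R3 ← R3 − 3/2·R4.
R5 ← R5 − 775/14·R4.
R5 ← R5 / (-5059/116).
R1 ← R1 − 205/29·R5.
R2 ← R2 − 213/29·R5.
R3 ← R3 + 71/116·R5.
R4 ← R4 − 7/29·R5.
Reading off the reduced rows gives x_1 = 5/3, x_2 = -14/5, x_3 = -1/3, x_4 = 4/3, x_5 = -4/3.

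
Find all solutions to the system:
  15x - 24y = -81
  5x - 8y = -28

no solution

Row-reduce:
R1 ← R1 / (15).
R2 ← R2 − 5·R1.
Row 2 reduces to 0 = -1, a contradiction. The system is inconsistent.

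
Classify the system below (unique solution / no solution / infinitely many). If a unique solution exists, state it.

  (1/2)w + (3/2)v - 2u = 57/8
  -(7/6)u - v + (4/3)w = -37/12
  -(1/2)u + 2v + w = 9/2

Row-reduce the augmented matrix:
R1 ← R1 / (-2).
R2 ← R2 + 7/6·R1.
R3 ← R3 + 1/2·R1.
R2 ← R2 / (-15/8).
R1 ← R1 + 3/4·R2.
R3 ← R3 − 13/8·R2.
R3 ← R3 / (16/9).
R1 ← R1 + 2/3·R3.
R2 ← R2 + 5/9·R3.
Reading off the reduced rows gives u = -2, v = 11/4, w = -2.

u = -2, v = 11/4, w = -2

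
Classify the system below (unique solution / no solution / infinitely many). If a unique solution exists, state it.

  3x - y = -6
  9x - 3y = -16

no solution

Row-reduce:
R1 ← R1 / (3).
R2 ← R2 − 9·R1.
Row 2 reduces to 0 = 2, a contradiction. The system is inconsistent.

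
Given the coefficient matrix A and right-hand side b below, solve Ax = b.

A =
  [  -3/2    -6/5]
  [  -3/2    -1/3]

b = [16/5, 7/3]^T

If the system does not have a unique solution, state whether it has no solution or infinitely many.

Row-reduce the augmented matrix:
R1 ← R1 / (-3/2).
R2 ← R2 + 3/2·R1.
R2 ← R2 / (13/15).
R1 ← R1 − 4/5·R2.
Reading off the reduced rows gives x_1 = -4/3, x_2 = -1.

x_1 = -4/3, x_2 = -1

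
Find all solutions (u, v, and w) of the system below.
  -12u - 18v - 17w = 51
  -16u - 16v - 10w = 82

infinitely many solutions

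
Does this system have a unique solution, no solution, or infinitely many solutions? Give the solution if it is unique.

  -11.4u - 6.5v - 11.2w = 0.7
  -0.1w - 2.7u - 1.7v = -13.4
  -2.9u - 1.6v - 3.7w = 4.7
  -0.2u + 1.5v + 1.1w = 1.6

u = 2, v = 5, w = -5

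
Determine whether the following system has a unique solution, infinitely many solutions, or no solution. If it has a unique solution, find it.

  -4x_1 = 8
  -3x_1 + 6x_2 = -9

Row-reduce the augmented matrix:
R1 ← R1 / (-4).
R2 ← R2 + 3·R1.
R2 ← R2 / (6).
Reading off the reduced rows gives x_1 = -2, x_2 = -5/2.

x_1 = -2, x_2 = -5/2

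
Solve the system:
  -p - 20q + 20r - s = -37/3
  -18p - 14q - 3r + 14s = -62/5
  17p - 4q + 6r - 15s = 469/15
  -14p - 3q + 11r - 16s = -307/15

Row-reduce the augmented matrix:
R1 ← R1 / (-1).
R2 ← R2 + 18·R1.
R3 ← R3 − 17·R1.
R4 ← R4 + 14·R1.
R2 ← R2 / (346).
R1 ← R1 − 20·R2.
R3 ← R3 + 344·R2.
R4 ← R4 − 277·R2.
R3 ← R3 / (-2578/173).
R1 ← R1 − 170/173·R3.
R2 ← R2 + 363/346·R3.
R4 ← R4 − 7477/346·R3.
R4 ← R4 / (-35946/1289).
R1 ← R1 + 1111/1289·R4.
R2 ← R2 − 136/1289·R4.
R3 ← R3 − 16/1289·R4.
Reading off the reduced rows gives p = 4/3, q = -7/5, r = -2, s = -1.

p = 4/3, q = -7/5, r = -2, s = -1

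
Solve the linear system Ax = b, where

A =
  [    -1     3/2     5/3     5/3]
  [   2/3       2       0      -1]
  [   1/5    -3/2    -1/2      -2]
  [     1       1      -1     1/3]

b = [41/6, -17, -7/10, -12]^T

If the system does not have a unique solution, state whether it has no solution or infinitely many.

Row-reduce the augmented matrix:
R1 ← R1 / (-1).
R2 ← R2 − 2/3·R1.
R3 ← R3 − 1/5·R1.
R4 ← R4 − 1·R1.
R2 ← R2 / (3).
R1 ← R1 + 3/2·R2.
R3 ← R3 + 6/5·R2.
R4 ← R4 − 5/2·R2.
R3 ← R3 / (5/18).
R1 ← R1 + 10/9·R3.
R2 ← R2 − 10/27·R3.
R4 ← R4 + 7/27·R3.
R4 ← R4 / (59/150).
R1 ← R1 + 81/10·R4.
R2 ← R2 − 11/5·R4.
R3 ← R3 + 146/25·R4.
Reading off the reduced rows gives x_1 = -6, x_2 = -5, x_3 = 2, x_4 = 3.

x_1 = -6, x_2 = -5, x_3 = 2, x_4 = 3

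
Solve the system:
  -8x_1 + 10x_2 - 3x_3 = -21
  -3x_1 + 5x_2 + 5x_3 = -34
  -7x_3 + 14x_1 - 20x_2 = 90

no solution

Row-reduce:
R1 ← R1 / (-8).
R2 ← R2 + 3·R1.
R3 ← R3 − 14·R1.
R2 ← R2 / (5/4).
R1 ← R1 + 5/4·R2.
R3 ← R3 + 5/2·R2.
Row 3 reduces to 0 = 1, a contradiction. The system is inconsistent.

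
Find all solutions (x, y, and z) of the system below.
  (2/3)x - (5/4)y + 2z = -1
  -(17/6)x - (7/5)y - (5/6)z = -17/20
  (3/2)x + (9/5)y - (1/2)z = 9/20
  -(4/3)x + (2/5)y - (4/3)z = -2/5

x = 5/2, y = -8/3, z = -3

Row-reduce the augmented matrix:
R1 ← R1 / (2/3).
R2 ← R2 + 17/6·R1.
R3 ← R3 − 3/2·R1.
R4 ← R4 + 4/3·R1.
R2 ← R2 / (-537/80).
R1 ← R1 + 15/8·R2.
R3 ← R3 − 369/80·R2.
R4 ← R4 + 21/10·R2.
R3 ← R3 / (48/179).
R1 ← R1 − 461/537·R3.
R2 ← R2 + 1840/1611·R3.
R4 ← R4 − 48/179·R3.
R4 reduces to 0 = 0, so the extra equation is consistent.
Reading off the reduced rows gives x = 5/2, y = -8/3, z = -3.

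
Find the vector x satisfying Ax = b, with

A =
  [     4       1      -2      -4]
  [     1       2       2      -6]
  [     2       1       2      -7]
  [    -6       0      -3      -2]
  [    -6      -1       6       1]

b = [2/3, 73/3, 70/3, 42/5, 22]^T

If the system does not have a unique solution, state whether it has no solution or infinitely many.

Row-reduce the augmented matrix:
R1 ← R1 / (4).
R2 ← R2 − 1·R1.
R3 ← R3 − 2·R1.
R4 ← R4 + 6·R1.
R5 ← R5 + 6·R1.
R2 ← R2 / (7/4).
R1 ← R1 − 1/4·R2.
R3 ← R3 − 1/2·R2.
R4 ← R4 − 3/2·R2.
R5 ← R5 − 1/2·R2.
R3 ← R3 / (16/7).
R1 ← R1 + 6/7·R3.
R2 ← R2 − 10/7·R3.
R4 ← R4 + 57/7·R3.
R5 ← R5 − 16/7·R3.
R4 ← R4 / (-263/16).
R1 ← R1 + 13/8·R4.
R2 ← R2 + 5/8·R4.
R3 ← R3 + 25/16·R4.
R5 reduces to 0 = 0, so the extra equation is consistent.
Reading off the reduced rows gives x_1 = -9/5, x_2 = 2, x_3 = 8/3, x_4 = -14/5.

x_1 = -9/5, x_2 = 2, x_3 = 8/3, x_4 = -14/5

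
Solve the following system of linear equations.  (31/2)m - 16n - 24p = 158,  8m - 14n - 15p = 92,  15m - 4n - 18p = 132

Row-reduce:
R1 ← R1 / (31/2).
R2 ← R2 − 8·R1.
R3 ← R3 − 15·R1.
R2 ← R2 / (-178/31).
R1 ← R1 + 32/31·R2.
R3 ← R3 − 356/31·R2.
Rank is 2 with 3 unknowns, leaving p free.

infinitely many solutions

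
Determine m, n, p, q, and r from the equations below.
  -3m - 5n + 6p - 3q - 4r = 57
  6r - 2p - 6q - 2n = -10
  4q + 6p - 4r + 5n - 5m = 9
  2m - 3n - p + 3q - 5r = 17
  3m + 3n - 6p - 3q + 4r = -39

m = 2, n = -3, p = 5, q = -2, r = -3

Row-reduce the augmented matrix:
R1 ← R1 / (-3).
R3 ← R3 + 5·R1.
R4 ← R4 − 2·R1.
R5 ← R5 − 3·R1.
R2 ← R2 / (-2).
R1 ← R1 − 5/3·R2.
R3 ← R3 − 40/3·R2.
R4 ← R4 + 19/3·R2.
R5 ← R5 + 2·R2.
R3 ← R3 / (-52/3).
R1 ← R1 + 11/3·R3.
R2 ← R2 − 1·R3.
R4 ← R4 − 28/3·R3.
R5 ← R5 − 2·R3.
R4 ← R4 / (43/13).
R1 ← R1 − 133/52·R4.
R2 ← R2 − 63/52·R4.
R3 ← R3 − 93/52·R4.
R5 ← R5 + 93/26·R4.
R5 ← R5 / (-218/43).
R1 ← R1 − 7/43·R5.
R2 ← R2 − 35/43·R5.
R3 ← R3 + 20/43·R5.
R4 ← R4 + 48/43·R5.
Reading off the reduced rows gives m = 2, n = -3, p = 5, q = -2, r = -3.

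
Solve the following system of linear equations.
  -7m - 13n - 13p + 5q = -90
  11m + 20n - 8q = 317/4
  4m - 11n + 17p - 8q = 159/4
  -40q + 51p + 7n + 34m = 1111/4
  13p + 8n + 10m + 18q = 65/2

Row-reduce the augmented matrix:
R1 ← R1 / (-7).
R2 ← R2 − 11·R1.
R3 ← R3 − 4·R1.
R4 ← R4 − 34·R1.
R5 ← R5 − 10·R1.
R2 ← R2 / (-3/7).
R1 ← R1 − 13/7·R2.
R3 ← R3 + 129/7·R2.
R4 ← R4 + 393/7·R2.
R5 ← R5 + 74/7·R2.
R3 ← R3 / (888).
R1 ← R1 + 260/3·R3.
R2 ← R2 − 143/3·R3.
R4 ← R4 − 2664·R3.
R5 ← R5 − 1495/3·R3.
Swap R4 and R5.
R4 ← R4 / (74873/2664).
R1 ← R1 + 823/666·R4.
R2 ← R2 − 745/2664·R4.
R3 ← R3 − 1/888·R4.
R5 reduces to 0 = 0, so the extra equation is consistent.
Reading off the reduced rows gives m = 3/4, n = 11/4, p = 3, q = -2.

m = 3/4, n = 11/4, p = 3, q = -2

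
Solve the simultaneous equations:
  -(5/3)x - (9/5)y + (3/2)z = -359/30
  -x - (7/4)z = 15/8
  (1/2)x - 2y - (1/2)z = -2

Row-reduce the augmented matrix:
R1 ← R1 / (-5/3).
R2 ← R2 + 1·R1.
R3 ← R3 − 1/2·R1.
R2 ← R2 / (27/25).
R1 ← R1 − 27/25·R2.
R3 ← R3 + 127/50·R2.
R3 ← R3 / (-1357/216).
R1 ← R1 − 7/4·R3.
R2 ← R2 + 265/108·R3.
Reading off the reduced rows gives x = 5/2, y = 9/4, z = -5/2.

x = 5/2, y = 9/4, z = -5/2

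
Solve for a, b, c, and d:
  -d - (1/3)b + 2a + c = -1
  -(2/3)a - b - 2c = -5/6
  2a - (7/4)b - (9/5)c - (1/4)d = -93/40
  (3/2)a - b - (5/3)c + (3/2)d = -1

Row-reduce the augmented matrix:
R1 ← R1 / (2).
R2 ← R2 + 2/3·R1.
R3 ← R3 − 2·R1.
R4 ← R4 − 3/2·R1.
R2 ← R2 / (-10/9).
R1 ← R1 + 1/6·R2.
R3 ← R3 + 17/12·R2.
R4 ← R4 + 3/4·R2.
R3 ← R3 / (-27/40).
R1 ← R1 − 3/4·R3.
R2 ← R2 − 3/2·R3.
R4 ← R4 + 31/24·R3.
R4 ← R4 / (367/1620).
R1 ← R1 − 77/90·R4.
R2 ← R2 − 131/45·R4.
R3 ← R3 + 47/27·R4.
Reading off the reduced rows gives a = -1, b = -3/2, c = 3/2, d = 1.

a = -1, b = -3/2, c = 3/2, d = 1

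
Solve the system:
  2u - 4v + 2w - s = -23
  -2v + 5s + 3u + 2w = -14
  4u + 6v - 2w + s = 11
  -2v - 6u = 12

infinitely many solutions

Row-reduce:
R1 ← R1 / (2).
R2 ← R2 − 3·R1.
R3 ← R3 − 4·R1.
R4 ← R4 + 6·R1.
R2 ← R2 / (4).
R1 ← R1 + 2·R2.
R3 ← R3 − 14·R2.
R4 ← R4 + 14·R2.
R3 ← R3 / (-5/2).
R1 ← R1 − 1/2·R3.
R2 ← R2 + 1/4·R3.
R4 ← R4 − 5/2·R3.
Rank is 3 with 4 unknowns, leaving s free.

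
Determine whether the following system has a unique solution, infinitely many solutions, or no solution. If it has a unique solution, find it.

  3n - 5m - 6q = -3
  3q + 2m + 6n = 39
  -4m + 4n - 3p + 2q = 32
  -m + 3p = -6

m = 0, n = 5, p = -2, q = 3

Row-reduce the augmented matrix:
R1 ← R1 / (-5).
R2 ← R2 − 2·R1.
R3 ← R3 + 4·R1.
R4 ← R4 + 1·R1.
R2 ← R2 / (36/5).
R1 ← R1 + 3/5·R2.
R3 ← R3 − 8/5·R2.
R4 ← R4 + 3/5·R2.
R3 ← R3 / (-3).
R4 ← R4 − 3·R3.
R4 ← R4 / (95/12).
R1 ← R1 − 5/4·R4.
R2 ← R2 − 1/12·R4.
R3 ← R3 + 20/9·R4.
Reading off the reduced rows gives m = 0, n = 5, p = -2, q = 3.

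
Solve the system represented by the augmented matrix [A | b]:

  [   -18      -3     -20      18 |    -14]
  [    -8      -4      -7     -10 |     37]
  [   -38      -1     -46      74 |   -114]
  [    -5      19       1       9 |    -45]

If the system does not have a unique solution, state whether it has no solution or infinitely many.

Row-reduce:
R1 ← R1 / (-18).
R2 ← R2 + 8·R1.
R3 ← R3 + 38·R1.
R4 ← R4 + 5·R1.
R2 ← R2 / (-8/3).
R1 ← R1 − 1/6·R2.
R3 ← R3 − 16/3·R2.
R4 ← R4 − 119/6·R2.
Swap R3 and R4.
R3 ← R3 / (989/48).
R1 ← R1 − 59/48·R3.
R2 ← R2 + 17/24·R3.
Row 4 reduces to 0 = 2, a contradiction. The system is inconsistent.

no solution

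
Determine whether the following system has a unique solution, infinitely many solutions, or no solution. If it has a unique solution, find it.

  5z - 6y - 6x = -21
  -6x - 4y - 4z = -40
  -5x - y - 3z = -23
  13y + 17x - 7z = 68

no solution

Row-reduce:
R1 ← R1 / (-6).
R2 ← R2 + 6·R1.
R3 ← R3 + 5·R1.
R4 ← R4 − 17·R1.
R2 ← R2 / (2).
R1 ← R1 − 1·R2.
R3 ← R3 − 4·R2.
R4 ← R4 + 4·R2.
R3 ← R3 / (65/6).
R1 ← R1 − 11/3·R3.
R2 ← R2 + 9/2·R3.
R4 ← R4 + 65/6·R3.
Row 4 reduces to 0 = 3, a contradiction. The system is inconsistent.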